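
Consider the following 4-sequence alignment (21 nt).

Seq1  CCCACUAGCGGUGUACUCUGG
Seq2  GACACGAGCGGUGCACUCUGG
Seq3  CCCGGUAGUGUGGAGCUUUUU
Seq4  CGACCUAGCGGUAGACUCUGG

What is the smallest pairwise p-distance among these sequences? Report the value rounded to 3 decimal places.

0.190

Pairwise Hamming distances:
  Seq1 vs Seq2: 4
  Seq1 vs Seq3: 10
  Seq1 vs Seq4: 5
  Seq2 vs Seq3: 13
  Seq2 vs Seq4: 7
  Seq3 vs Seq4: 13
The smallest is 4 mismatches, between Seq1 and Seq2; p = 4/21 = 0.190.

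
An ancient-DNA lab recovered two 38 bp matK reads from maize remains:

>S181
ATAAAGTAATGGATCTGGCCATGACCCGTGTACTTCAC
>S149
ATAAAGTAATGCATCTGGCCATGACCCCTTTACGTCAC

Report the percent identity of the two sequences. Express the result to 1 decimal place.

Mismatches occur at site 12 (G↔C), site 28 (G↔C), site 30 (G↔T), site 34 (T↔G).
34 of the 38 sites match, so the percent identity is 34/38 × 100 = 89.5%.

89.5%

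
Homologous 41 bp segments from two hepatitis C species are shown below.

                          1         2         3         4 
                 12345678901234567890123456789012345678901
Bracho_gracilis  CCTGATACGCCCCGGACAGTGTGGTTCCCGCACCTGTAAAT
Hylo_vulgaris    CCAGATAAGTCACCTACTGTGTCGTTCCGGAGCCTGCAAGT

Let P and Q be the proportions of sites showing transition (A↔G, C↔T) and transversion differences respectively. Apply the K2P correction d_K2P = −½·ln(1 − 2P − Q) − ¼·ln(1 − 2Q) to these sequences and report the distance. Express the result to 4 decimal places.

0.4123

Mismatches occur at site 3 (T→A, transversion), site 8 (C→A, transversion), site 10 (C→T, transition), site 12 (C→A, transversion), site 14 (G→C, transversion), site 15 (G→T, transversion), site 18 (A→T, transversion), site 23 (G→C, transversion), site 29 (C→G, transversion), site 31 (C→A, transversion), site 32 (A→G, transition), site 37 (T→C, transition), site 40 (A→G, transition).
Of the 13 differences, 4 transitions and 9 transversions over 41 sites: P = 4/41 = 0.097561, Q = 9/41 = 0.219512.
d = −0.5·ln(0.585366) − 0.25·ln(0.560976) = −0.5·(-0.535518) − 0.25·(-0.578077) = 0.4123.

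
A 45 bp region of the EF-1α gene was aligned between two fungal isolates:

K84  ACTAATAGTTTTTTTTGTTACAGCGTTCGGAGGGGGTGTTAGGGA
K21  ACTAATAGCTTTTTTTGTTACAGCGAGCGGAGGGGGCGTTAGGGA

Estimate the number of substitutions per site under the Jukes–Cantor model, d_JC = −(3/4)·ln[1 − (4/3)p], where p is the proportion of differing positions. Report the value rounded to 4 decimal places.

The sequences differ at positions 9 (T/C), 26 (T/A), 27 (T/G), 37 (T/C).
p = 4/45 = 0.088889.
d = −0.75 · ln(1 − (4/3)·0.088889) = −0.75 · ln(0.881481) = −0.75 · (-0.126152) = 0.0946.

0.0946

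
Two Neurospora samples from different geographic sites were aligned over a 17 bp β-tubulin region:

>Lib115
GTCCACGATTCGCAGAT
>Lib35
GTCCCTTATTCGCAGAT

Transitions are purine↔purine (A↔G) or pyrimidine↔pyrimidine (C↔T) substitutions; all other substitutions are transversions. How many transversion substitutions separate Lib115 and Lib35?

2

Mismatches occur at site 5 (A↔C, transversion), site 6 (C↔T, transition), site 7 (G↔T, transversion).
Of the 3 differences, 1 transition and 2 transversions, so the answer is 2.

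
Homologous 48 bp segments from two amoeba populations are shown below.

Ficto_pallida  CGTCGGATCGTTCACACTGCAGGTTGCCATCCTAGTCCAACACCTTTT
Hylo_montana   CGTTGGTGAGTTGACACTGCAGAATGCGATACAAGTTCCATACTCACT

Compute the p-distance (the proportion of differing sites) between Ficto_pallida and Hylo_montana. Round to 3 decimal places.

Differing sites — 4:C/T; 7:A/T; 8:T/G; 9:C/A; 13:C/G; 23:G/A; 24:T/A; 28:C/G; 31:C/A; 33:T/A; 37:C/T; 39:A/C; 41:C/T; 44:C/T; 45:T/C; 46:T/A; 47:T/C.
There are 17 differences over 48 sites, so p = 17/48 = 0.354.

0.354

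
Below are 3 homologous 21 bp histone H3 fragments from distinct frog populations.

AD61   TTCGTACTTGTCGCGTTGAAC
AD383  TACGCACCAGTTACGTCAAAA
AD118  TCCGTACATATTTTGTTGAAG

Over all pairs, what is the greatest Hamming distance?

Pairwise Hamming distances:
  AD61 vs AD383: 9
  AD61 vs AD118: 7
  AD383 vs AD118: 10
The largest is 10, between AD383 and AD118.

10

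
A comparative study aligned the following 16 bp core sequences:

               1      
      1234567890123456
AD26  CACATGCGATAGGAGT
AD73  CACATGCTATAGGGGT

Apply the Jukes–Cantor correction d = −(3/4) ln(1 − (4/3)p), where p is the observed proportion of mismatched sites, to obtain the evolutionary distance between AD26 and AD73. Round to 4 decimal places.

0.1367

Differing sites — 8:G/T; 14:A/G.
p = 2/16 = 0.125000.
d = −0.75 · ln(1 − (4/3)·0.125000) = −0.75 · ln(0.833333) = −0.75 · (-0.182322) = 0.1367.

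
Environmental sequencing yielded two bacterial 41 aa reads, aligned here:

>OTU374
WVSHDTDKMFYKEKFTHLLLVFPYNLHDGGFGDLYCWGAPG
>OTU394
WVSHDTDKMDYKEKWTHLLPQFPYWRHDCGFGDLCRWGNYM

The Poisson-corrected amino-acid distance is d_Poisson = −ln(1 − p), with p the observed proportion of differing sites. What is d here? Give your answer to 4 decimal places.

0.3463

The sequences differ at positions 10 (F/D), 15 (F/W), 20 (L/P), 21 (V/Q), 25 (N/W), 26 (L/R), 29 (G/C), 35 (Y/C), 36 (C/R), 39 (A/N), 40 (P/Y), 41 (G/M).
p = 12/41 = 0.292683.
d = −ln(1 − 0.292683) = −ln(0.707317) = 0.3463.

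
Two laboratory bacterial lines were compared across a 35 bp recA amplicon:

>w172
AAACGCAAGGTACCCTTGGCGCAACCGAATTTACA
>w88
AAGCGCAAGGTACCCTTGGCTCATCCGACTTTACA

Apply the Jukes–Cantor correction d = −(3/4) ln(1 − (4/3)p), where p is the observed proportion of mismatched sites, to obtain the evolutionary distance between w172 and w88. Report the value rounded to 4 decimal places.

Mismatches occur at site 3 (A/G), site 21 (G/T), site 24 (A/T), site 29 (A/C).
p = 4/35 = 0.114286.
d = −0.75 · ln(1 − (4/3)·0.114286) = −0.75 · ln(0.847619) = −0.75 · (-0.165324) = 0.1240.

0.1240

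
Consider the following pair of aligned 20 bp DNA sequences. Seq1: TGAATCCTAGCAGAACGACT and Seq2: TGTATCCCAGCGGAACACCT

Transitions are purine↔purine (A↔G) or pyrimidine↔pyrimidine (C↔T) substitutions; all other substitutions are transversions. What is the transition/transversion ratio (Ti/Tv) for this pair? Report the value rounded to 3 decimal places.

1.500

Differing sites — 3:A/T (Tv); 8:T/C (Ti); 12:A/G (Ti); 17:G/A (Ti); 18:A/C (Tv).
Of the 5 differences, 3 transitions and 2 transversions, so Ti/Tv = 3/2 = 1.500.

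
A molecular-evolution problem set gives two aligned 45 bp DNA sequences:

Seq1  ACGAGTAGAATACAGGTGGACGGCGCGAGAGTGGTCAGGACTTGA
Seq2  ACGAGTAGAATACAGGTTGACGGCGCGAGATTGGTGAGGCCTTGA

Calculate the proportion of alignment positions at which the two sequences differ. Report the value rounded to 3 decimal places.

Differing sites — 18:G/T; 31:G/T; 36:C/G; 40:A/C.
There are 4 differences over 45 sites, so p = 4/45 = 0.089.

0.089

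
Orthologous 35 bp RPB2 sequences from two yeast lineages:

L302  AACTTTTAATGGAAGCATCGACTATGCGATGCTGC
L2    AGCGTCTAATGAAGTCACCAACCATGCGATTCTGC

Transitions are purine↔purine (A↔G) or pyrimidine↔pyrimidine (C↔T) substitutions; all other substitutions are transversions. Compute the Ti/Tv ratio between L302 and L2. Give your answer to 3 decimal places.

Differing sites — 2:A/G (Ti); 4:T/G (Tv); 6:T/C (Ti); 12:G/A (Ti); 14:A/G (Ti); 15:G/T (Tv); 18:T/C (Ti); 20:G/A (Ti); 23:T/C (Ti); 31:G/T (Tv).
Of the 10 differences, 7 transitions and 3 transversions, so Ti/Tv = 7/3 = 2.333.

2.333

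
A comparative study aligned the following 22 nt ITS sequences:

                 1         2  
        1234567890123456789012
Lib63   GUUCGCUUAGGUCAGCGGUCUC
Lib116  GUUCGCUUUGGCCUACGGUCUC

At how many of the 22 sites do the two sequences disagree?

4

The sequences differ at positions 9 (A/U), 12 (U/C), 14 (A/U), 15 (G/A).
That gives 4 mismatches out of 22 aligned sites, so the Hamming distance is 4.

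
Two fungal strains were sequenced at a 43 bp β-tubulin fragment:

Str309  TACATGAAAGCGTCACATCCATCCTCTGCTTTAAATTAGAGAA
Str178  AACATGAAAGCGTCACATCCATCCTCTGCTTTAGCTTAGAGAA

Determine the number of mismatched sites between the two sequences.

The sequences differ at positions 1 (T/A), 34 (A/G), 35 (A/C).
That gives 3 mismatches out of 43 aligned sites, so the Hamming distance is 3.

3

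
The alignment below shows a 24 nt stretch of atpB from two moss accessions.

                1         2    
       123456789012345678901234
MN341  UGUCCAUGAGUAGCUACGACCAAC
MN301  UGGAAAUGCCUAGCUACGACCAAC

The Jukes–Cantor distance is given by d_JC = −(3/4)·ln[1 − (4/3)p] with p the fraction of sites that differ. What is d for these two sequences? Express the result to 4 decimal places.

0.2441

Differing sites — 3:U/G; 4:C/A; 5:C/A; 9:A/C; 10:G/C.
p = 5/24 = 0.208333.
d = −0.75 · ln(1 − (4/3)·0.208333) = −0.75 · ln(0.722223) = −0.75 · (-0.325421) = 0.2441.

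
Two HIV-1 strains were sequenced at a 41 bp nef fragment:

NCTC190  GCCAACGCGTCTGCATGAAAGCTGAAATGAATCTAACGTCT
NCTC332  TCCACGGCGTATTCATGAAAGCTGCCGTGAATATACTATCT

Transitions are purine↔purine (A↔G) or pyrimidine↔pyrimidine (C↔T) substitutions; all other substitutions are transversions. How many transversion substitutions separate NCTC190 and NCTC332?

Mismatches occur at site 1 (G↔T, transversion), site 5 (A↔C, transversion), site 6 (C↔G, transversion), site 11 (C↔A, transversion), site 13 (G↔T, transversion), site 25 (A↔C, transversion), site 26 (A↔C, transversion), site 27 (A↔G, transition), site 33 (C↔A, transversion), site 36 (A↔C, transversion), site 37 (C↔T, transition), site 38 (G↔A, transition).
Of the 12 differences, 3 transitions and 9 transversions, so the answer is 9.

9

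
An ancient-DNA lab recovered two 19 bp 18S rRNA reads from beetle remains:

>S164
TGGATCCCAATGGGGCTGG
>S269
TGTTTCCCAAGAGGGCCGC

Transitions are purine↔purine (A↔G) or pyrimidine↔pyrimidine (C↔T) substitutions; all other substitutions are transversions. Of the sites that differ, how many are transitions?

Differing sites — 3:G/T (Tv); 4:A/T (Tv); 11:T/G (Tv); 12:G/A (Ti); 17:T/C (Ti); 19:G/C (Tv).
Of the 6 differences, 2 transitions and 4 transversions, so the answer is 2.

2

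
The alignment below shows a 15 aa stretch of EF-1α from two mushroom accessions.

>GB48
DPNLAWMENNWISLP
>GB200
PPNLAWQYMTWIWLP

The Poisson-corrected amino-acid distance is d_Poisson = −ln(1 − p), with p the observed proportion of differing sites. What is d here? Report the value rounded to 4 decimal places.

0.5108

The sequences differ at positions 1 (D/P), 7 (M/Q), 8 (E/Y), 9 (N/M), 10 (N/T), 13 (S/W).
p = 6/15 = 0.400000.
d = −ln(1 − 0.400000) = −ln(0.600000) = 0.5108.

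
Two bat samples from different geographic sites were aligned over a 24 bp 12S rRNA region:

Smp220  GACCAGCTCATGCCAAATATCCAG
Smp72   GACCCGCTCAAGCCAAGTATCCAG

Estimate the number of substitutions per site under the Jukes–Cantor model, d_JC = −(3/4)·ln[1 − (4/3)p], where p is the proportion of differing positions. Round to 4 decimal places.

0.1367

The sequences differ at positions 5 (A/C), 11 (T/A), 17 (A/G).
p = 3/24 = 0.125000.
d = −0.75 · ln(1 − (4/3)·0.125000) = −0.75 · ln(0.833333) = −0.75 · (-0.182322) = 0.1367.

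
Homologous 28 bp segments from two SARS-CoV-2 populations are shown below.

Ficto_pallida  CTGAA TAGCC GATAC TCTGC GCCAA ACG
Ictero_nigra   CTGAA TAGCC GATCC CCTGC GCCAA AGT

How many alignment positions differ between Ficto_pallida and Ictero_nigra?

4

The sequences differ at positions 14 (A/C), 16 (T/C), 27 (C/G), 28 (G/T).
That gives 4 mismatches out of 28 aligned sites, so the Hamming distance is 4.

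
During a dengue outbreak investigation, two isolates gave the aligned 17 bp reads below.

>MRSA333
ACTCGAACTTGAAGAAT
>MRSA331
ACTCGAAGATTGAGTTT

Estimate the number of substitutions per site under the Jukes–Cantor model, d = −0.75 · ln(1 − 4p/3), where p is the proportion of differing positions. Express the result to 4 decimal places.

0.4770

Differing sites — 8:C/G; 9:T/A; 11:G/T; 12:A/G; 15:A/T; 16:A/T.
p = 6/17 = 0.352941.
d = −0.75 · ln(1 − (4/3)·0.352941) = −0.75 · ln(0.529412) = −0.75 · (-0.635988) = 0.4770.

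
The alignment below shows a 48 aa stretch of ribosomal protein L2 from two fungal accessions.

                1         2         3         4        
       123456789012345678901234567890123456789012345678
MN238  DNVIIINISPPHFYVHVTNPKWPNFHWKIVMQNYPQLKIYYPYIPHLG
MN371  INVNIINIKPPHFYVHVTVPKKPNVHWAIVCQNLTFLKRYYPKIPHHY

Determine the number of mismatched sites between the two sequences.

15

Mismatches occur at site 1 (D→I), site 4 (I→N), site 9 (S→K), site 19 (N→V), site 22 (W→K), site 25 (F→V), site 28 (K→A), site 31 (M→C), site 34 (Y→L), site 35 (P→T), site 36 (Q→F), site 39 (I→R), site 43 (Y→K), site 47 (L→H), site 48 (G→Y).
That gives 15 mismatches out of 48 aligned sites, so the Hamming distance is 15.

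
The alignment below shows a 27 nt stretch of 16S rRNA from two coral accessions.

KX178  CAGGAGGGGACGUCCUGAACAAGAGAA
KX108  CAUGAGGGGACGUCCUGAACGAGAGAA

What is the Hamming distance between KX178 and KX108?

Differing sites — 3:G/U; 21:A/G.
That gives 2 mismatches out of 27 aligned sites, so the Hamming distance is 2.

2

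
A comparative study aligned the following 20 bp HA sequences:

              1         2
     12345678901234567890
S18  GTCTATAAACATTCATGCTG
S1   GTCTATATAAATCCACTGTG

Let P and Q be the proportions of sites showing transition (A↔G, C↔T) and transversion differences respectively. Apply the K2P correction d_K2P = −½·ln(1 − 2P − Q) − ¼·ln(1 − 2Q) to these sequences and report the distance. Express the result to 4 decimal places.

The sequences differ at positions 8 (A/T, transversion), 10 (C/A, transversion), 13 (T/C, transition), 16 (T/C, transition), 17 (G/T, transversion), 18 (C/G, transversion).
Of the 6 differences, 2 transitions and 4 transversions over 20 sites: P = 2/20 = 0.100000, Q = 4/20 = 0.200000.
d = −0.5·ln(0.600000) − 0.25·ln(0.600000) = −0.5·(-0.510826) − 0.25·(-0.510826) = 0.3831.

0.3831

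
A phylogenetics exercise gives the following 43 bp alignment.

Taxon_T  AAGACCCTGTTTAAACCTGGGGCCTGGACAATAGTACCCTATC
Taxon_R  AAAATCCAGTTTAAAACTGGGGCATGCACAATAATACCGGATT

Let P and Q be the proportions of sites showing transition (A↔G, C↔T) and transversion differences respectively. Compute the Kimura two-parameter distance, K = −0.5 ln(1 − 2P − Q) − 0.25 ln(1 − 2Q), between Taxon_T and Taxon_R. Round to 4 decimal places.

The sequences differ at positions 3 (G/A, transition), 5 (C/T, transition), 8 (T/A, transversion), 16 (C/A, transversion), 24 (C/A, transversion), 27 (G/C, transversion), 34 (G/A, transition), 39 (C/G, transversion), 40 (T/G, transversion), 43 (C/T, transition).
Of the 10 differences, 4 transitions and 6 transversions over 43 sites: P = 4/43 = 0.093023, Q = 6/43 = 0.139535.
d = −0.5·ln(0.674419) − 0.25·ln(0.720930) = −0.5·(-0.393904) − 0.25·(-0.327213) = 0.2788.

0.2788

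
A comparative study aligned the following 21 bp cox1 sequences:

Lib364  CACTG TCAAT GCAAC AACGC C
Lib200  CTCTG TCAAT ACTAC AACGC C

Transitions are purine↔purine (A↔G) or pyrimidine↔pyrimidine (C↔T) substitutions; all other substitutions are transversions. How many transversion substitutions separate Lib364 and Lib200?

2

Differing sites — 2:A/T (Tv); 11:G/A (Ti); 13:A/T (Tv).
Of the 3 differences, 1 transition and 2 transversions, so the answer is 2.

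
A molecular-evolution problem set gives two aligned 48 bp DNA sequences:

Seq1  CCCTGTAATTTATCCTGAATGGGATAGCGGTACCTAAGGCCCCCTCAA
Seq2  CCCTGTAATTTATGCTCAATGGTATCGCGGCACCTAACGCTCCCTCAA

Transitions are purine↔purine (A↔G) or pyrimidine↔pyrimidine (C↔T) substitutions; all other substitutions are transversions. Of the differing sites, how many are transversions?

5

Differing sites — 14:C/G (Tv); 17:G/C (Tv); 23:G/T (Tv); 26:A/C (Tv); 31:T/C (Ti); 38:G/C (Tv); 41:C/T (Ti).
Of the 7 differences, 2 transitions and 5 transversions, so the answer is 5.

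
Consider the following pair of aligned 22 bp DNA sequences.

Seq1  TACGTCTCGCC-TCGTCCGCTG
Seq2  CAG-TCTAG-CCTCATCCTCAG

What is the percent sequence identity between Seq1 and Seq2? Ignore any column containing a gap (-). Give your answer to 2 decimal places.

68.42%

Excluding the 3 gap columns leaves 19 comparable sites.
The sequences differ at positions 1 (T/C), 3 (C/G), 8 (C/A), 15 (G/A), 19 (G/T), 21 (T/A).
13 of the 19 comparable sites match, so the percent identity is 13/19 × 100 = 68.42%.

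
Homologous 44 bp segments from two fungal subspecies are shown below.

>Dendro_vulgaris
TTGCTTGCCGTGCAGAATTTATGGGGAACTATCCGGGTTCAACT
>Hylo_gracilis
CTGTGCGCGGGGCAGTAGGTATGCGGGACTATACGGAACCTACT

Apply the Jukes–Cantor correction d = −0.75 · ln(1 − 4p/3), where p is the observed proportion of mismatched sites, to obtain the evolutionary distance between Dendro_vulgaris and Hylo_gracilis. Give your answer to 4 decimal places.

The sequences differ at positions 1 (T/C), 4 (C/T), 5 (T/G), 6 (T/C), 9 (C/G), 11 (T/G), 16 (A/T), 18 (T/G), 19 (T/G), 24 (G/C), 27 (A/G), 33 (C/A), 37 (G/A), 38 (T/A), 39 (T/C), 41 (A/T).
p = 16/44 = 0.363636.
d = −0.75 · ln(1 − (4/3)·0.363636) = −0.75 · ln(0.515152) = −0.75 · (-0.663293) = 0.4975.

0.4975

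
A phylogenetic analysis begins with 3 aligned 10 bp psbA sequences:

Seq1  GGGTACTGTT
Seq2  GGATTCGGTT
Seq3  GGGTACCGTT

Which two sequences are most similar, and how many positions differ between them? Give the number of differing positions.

1

Pairwise Hamming distances:
  Seq1 vs Seq2: 3
  Seq1 vs Seq3: 1
  Seq2 vs Seq3: 3
The smallest is 1, between Seq1 and Seq3.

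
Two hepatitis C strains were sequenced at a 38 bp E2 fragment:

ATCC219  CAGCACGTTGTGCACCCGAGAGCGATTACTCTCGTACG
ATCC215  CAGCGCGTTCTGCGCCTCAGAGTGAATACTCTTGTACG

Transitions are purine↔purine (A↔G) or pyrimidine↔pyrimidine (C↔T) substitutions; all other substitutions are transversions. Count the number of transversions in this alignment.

Differing sites — 5:A/G (Ti); 10:G/C (Tv); 14:A/G (Ti); 17:C/T (Ti); 18:G/C (Tv); 23:C/T (Ti); 26:T/A (Tv); 33:C/T (Ti).
Of the 8 differences, 5 transitions and 3 transversions, so the answer is 3.

3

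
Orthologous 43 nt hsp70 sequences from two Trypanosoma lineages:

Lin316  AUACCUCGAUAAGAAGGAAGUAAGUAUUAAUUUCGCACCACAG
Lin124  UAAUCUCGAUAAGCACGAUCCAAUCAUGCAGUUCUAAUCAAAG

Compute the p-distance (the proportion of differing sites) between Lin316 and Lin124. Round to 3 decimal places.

0.395

The sequences differ at positions 1 (A/U), 2 (U/A), 4 (C/U), 14 (A/C), 16 (G/C), 19 (A/U), 20 (G/C), 21 (U/C), 24 (G/U), 25 (U/C), 28 (U/G), 29 (A/C), 31 (U/G), 35 (G/U), 36 (C/A), 38 (C/U), 41 (C/A).
There are 17 differences over 43 sites, so p = 17/43 = 0.395.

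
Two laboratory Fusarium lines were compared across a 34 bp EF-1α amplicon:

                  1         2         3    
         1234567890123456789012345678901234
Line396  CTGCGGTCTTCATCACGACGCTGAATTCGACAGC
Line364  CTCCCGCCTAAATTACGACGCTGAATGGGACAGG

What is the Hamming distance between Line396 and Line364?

The sequences differ at positions 3 (G/C), 5 (G/C), 7 (T/C), 10 (T/A), 11 (C/A), 14 (C/T), 27 (T/G), 28 (C/G), 34 (C/G).
That gives 9 mismatches out of 34 aligned sites, so the Hamming distance is 9.

9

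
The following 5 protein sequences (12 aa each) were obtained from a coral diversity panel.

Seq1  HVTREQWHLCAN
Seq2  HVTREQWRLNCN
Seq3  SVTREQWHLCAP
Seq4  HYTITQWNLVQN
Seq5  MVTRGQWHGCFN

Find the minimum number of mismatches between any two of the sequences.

2

Pairwise Hamming distances:
  Seq1 vs Seq2: 3
  Seq1 vs Seq3: 2
  Seq1 vs Seq4: 6
  Seq1 vs Seq5: 4
  Seq2 vs Seq3: 5
  Seq2 vs Seq4: 6
  Seq2 vs Seq5: 6
  Seq3 vs Seq4: 8
  Seq3 vs Seq5: 5
  Seq4 vs Seq5: 8
The smallest is 2, between Seq1 and Seq3.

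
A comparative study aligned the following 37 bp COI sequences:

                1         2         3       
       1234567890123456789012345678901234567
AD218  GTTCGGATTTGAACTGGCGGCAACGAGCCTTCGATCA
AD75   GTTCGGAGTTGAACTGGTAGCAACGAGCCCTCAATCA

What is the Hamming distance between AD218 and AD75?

5

Mismatches occur at site 8 (T↔G), site 18 (C↔T), site 19 (G↔A), site 30 (T↔C), site 33 (G↔A).
That gives 5 mismatches out of 37 aligned sites, so the Hamming distance is 5.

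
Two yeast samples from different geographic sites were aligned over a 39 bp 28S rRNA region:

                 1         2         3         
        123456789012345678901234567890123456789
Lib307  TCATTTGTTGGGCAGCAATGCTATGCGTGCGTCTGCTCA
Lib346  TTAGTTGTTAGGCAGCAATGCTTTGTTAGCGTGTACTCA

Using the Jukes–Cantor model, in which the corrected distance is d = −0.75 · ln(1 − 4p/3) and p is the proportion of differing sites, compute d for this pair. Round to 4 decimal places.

Mismatches occur at site 2 (C/T), site 4 (T/G), site 10 (G/A), site 23 (A/T), site 26 (C/T), site 27 (G/T), site 28 (T/A), site 33 (C/G), site 35 (G/A).
p = 9/39 = 0.230769.
d = −0.75 · ln(1 − (4/3)·0.230769) = −0.75 · ln(0.692308) = −0.75 · (-0.367724) = 0.2758.

0.2758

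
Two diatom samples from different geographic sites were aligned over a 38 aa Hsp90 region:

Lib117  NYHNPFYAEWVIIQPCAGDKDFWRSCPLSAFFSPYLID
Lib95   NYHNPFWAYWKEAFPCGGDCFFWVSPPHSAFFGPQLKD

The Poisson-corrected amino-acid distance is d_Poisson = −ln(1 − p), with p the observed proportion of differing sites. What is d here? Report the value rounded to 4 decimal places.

0.5021

Differing sites — 7:Y/W; 9:E/Y; 11:V/K; 12:I/E; 13:I/A; 14:Q/F; 17:A/G; 20:K/C; 21:D/F; 24:R/V; 26:C/P; 28:L/H; 33:S/G; 35:Y/Q; 37:I/K.
p = 15/38 = 0.394737.
d = −ln(1 − 0.394737) = −ln(0.605263) = 0.5021.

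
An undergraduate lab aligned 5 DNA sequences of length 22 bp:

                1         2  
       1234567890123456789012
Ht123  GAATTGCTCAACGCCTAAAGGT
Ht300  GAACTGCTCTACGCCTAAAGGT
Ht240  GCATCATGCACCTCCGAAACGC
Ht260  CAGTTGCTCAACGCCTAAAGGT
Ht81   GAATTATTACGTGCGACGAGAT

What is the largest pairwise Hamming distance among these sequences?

Pairwise Hamming distances:
  Ht123 vs Ht300: 2
  Ht123 vs Ht240: 10
  Ht123 vs Ht260: 2
  Ht123 vs Ht81: 11
  Ht300 vs Ht240: 12
  Ht300 vs Ht260: 4
  Ht300 vs Ht81: 12
  Ht240 vs Ht260: 12
  Ht240 vs Ht81: 15
  Ht260 vs Ht81: 13
The largest is 15, between Ht240 and Ht81.

15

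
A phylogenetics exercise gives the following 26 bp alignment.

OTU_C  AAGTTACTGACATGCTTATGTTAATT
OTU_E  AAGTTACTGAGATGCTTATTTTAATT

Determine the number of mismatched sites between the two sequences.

Differing sites — 11:C/G; 20:G/T.
That gives 2 mismatches out of 26 aligned sites, so the Hamming distance is 2.

2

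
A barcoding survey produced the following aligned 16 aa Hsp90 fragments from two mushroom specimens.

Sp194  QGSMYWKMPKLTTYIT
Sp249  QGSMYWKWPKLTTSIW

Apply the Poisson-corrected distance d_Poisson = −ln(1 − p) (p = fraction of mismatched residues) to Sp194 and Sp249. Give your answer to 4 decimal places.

0.2076

Differing sites — 8:M/W; 14:Y/S; 16:T/W.
p = 3/16 = 0.187500.
d = −ln(1 − 0.187500) = −ln(0.812500) = 0.2076.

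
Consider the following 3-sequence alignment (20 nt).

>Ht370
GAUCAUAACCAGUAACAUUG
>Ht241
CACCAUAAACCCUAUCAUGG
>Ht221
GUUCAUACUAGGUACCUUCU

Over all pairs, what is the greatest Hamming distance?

Pairwise Hamming distances:
  Ht370 vs Ht241: 7
  Ht370 vs Ht221: 9
  Ht241 vs Ht221: 12
The largest is 12, between Ht241 and Ht221.

12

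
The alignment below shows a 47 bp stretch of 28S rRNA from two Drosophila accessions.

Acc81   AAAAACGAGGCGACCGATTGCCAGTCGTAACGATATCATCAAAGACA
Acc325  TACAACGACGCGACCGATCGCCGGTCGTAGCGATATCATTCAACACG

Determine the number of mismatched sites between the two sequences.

10

Differing sites — 1:A/T; 3:A/C; 9:G/C; 19:T/C; 23:A/G; 30:A/G; 40:C/T; 41:A/C; 44:G/C; 47:A/G.
That gives 10 mismatches out of 47 aligned sites, so the Hamming distance is 10.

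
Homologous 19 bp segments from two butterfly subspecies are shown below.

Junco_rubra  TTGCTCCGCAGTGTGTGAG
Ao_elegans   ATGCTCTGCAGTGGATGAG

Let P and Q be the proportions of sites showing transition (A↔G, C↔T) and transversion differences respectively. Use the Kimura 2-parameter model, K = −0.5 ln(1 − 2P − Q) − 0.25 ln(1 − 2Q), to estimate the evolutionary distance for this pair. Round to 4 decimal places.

The sequences differ at positions 1 (T/A, transversion), 7 (C/T, transition), 14 (T/G, transversion), 15 (G/A, transition).
Of the 4 differences, 2 transitions and 2 transversions over 19 sites: P = 2/19 = 0.105263, Q = 2/19 = 0.105263.
d = −0.5·ln(0.684211) − 0.25·ln(0.789474) = −0.5·(-0.379489) − 0.25·(-0.236388) = 0.2488.

0.2488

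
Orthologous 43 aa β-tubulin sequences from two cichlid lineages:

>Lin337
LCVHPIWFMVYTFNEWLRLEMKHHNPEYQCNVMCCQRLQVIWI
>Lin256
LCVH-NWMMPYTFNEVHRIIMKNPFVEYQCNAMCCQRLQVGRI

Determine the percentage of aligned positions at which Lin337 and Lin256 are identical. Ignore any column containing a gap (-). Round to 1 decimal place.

Excluding the 1 gap column leaves 42 comparable sites.
Differing sites — 6:I/N; 8:F/M; 10:V/P; 16:W/V; 17:L/H; 19:L/I; 20:E/I; 23:H/N; 24:H/P; 25:N/F; 26:P/V; 32:V/A; 41:I/G; 42:W/R.
28 of the 42 comparable sites match, so the percent identity is 28/42 × 100 = 66.7%.

66.7%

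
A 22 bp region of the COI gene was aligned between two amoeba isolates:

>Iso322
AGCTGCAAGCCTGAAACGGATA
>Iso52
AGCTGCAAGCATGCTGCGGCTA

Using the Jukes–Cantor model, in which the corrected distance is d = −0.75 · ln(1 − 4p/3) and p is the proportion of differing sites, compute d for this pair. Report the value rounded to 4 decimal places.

0.2708

The sequences differ at positions 11 (C/A), 14 (A/C), 15 (A/T), 16 (A/G), 20 (A/C).
p = 5/22 = 0.227273.
d = −0.75 · ln(1 − (4/3)·0.227273) = −0.75 · ln(0.696969) = −0.75 · (-0.361014) = 0.2708.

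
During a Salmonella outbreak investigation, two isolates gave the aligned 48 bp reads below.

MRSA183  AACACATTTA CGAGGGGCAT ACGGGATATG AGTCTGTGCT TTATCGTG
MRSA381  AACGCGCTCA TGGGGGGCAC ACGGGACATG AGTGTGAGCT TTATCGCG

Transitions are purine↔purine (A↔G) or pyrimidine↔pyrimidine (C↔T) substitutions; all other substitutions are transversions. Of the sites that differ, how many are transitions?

Differing sites — 4:A/G (Ti); 6:A/G (Ti); 7:T/C (Ti); 9:T/C (Ti); 11:C/T (Ti); 13:A/G (Ti); 20:T/C (Ti); 27:T/C (Ti); 34:C/G (Tv); 37:T/A (Tv); 47:T/C (Ti).
Of the 11 differences, 9 transitions and 2 transversions, so the answer is 9.

9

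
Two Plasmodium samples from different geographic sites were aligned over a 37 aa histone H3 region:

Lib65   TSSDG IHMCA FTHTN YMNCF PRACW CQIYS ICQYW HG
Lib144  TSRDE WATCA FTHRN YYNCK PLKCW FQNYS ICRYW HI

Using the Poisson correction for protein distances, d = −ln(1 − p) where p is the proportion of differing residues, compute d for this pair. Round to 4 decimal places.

Differing sites — 3:S/R; 5:G/E; 6:I/W; 7:H/A; 8:M/T; 14:T/R; 17:M/Y; 20:F/K; 22:R/L; 23:A/K; 26:C/F; 28:I/N; 33:Q/R; 37:G/I.
p = 14/37 = 0.378378.
d = −ln(1 − 0.378378) = −ln(0.621622) = 0.4754.

0.4754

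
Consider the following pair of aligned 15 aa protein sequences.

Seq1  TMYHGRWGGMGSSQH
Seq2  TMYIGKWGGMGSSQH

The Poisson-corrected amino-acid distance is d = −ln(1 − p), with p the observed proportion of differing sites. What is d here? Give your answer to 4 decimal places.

Differing sites — 4:H/I; 6:R/K.
p = 2/15 = 0.133333.
d = −ln(1 − 0.133333) = −ln(0.866667) = 0.1431.

0.1431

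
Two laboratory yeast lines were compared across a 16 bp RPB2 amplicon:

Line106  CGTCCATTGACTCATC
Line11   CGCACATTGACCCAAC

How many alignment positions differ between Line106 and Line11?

Mismatches occur at site 3 (T↔C), site 4 (C↔A), site 12 (T↔C), site 15 (T↔A).
That gives 4 mismatches out of 16 aligned sites, so the Hamming distance is 4.

4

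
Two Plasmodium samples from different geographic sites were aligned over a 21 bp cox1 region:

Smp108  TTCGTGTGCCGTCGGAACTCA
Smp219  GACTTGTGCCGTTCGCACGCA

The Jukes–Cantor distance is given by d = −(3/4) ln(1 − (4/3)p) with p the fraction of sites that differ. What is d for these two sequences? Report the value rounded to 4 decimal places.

The sequences differ at positions 1 (T/G), 2 (T/A), 4 (G/T), 13 (C/T), 14 (G/C), 16 (A/C), 19 (T/G).
p = 7/21 = 0.333333.
d = −0.75 · ln(1 − (4/3)·0.333333) = −0.75 · ln(0.555556) = −0.75 · (-0.587786) = 0.4408.

0.4408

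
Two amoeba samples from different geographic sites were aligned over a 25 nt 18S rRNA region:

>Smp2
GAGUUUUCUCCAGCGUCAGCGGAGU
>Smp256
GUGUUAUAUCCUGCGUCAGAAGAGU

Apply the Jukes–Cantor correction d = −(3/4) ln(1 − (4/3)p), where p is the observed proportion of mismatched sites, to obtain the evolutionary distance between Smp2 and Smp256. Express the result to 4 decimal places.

0.2892

The sequences differ at positions 2 (A/U), 6 (U/A), 8 (C/A), 12 (A/U), 20 (C/A), 21 (G/A).
p = 6/25 = 0.240000.
d = −0.75 · ln(1 − (4/3)·0.240000) = −0.75 · ln(0.680000) = −0.75 · (-0.385662) = 0.2892.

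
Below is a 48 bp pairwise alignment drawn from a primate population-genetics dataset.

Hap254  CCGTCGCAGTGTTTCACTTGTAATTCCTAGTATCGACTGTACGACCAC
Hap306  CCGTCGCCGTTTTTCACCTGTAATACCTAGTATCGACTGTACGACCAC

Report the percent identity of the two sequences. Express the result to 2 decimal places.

Mismatches occur at site 8 (A/C), site 11 (G/T), site 18 (T/C), site 25 (T/A).
44 of the 48 sites match, so the percent identity is 44/48 × 100 = 91.67%.

91.67%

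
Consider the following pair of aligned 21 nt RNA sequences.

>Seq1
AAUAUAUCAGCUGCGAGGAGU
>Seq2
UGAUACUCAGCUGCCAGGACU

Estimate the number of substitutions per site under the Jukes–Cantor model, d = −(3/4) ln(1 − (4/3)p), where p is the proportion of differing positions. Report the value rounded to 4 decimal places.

Mismatches occur at site 1 (A→U), site 2 (A→G), site 3 (U→A), site 4 (A→U), site 5 (U→A), site 6 (A→C), site 15 (G→C), site 20 (G→C).
p = 8/21 = 0.380952.
d = −0.75 · ln(1 − (4/3)·0.380952) = −0.75 · ln(0.492064) = −0.75 · (-0.709146) = 0.5319.

0.5319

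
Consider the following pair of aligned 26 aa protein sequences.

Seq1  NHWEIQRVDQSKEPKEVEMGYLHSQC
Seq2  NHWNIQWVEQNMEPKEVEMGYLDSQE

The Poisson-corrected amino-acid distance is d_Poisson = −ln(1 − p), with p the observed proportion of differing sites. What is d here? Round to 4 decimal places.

Mismatches occur at site 4 (E↔N), site 7 (R↔W), site 9 (D↔E), site 11 (S↔N), site 12 (K↔M), site 23 (H↔D), site 26 (C↔E).
p = 7/26 = 0.269231.
d = −ln(1 − 0.269231) = −ln(0.730769) = 0.3137.

0.3137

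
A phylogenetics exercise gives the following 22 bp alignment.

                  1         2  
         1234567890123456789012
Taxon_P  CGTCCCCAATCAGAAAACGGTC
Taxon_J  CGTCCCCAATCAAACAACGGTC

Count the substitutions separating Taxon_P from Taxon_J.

2

Differing sites — 13:G/A; 15:A/C.
That gives 2 mismatches out of 22 aligned sites, so the Hamming distance is 2.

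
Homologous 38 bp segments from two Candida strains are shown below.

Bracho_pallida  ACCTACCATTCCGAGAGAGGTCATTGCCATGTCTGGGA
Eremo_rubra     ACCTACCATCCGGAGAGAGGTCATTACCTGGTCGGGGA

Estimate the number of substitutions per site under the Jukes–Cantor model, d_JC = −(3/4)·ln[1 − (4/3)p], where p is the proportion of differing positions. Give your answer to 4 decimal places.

0.1773

Differing sites — 10:T/C; 12:C/G; 26:G/A; 29:A/T; 30:T/G; 34:T/G.
p = 6/38 = 0.157895.
d = −0.75 · ln(1 − (4/3)·0.157895) = −0.75 · ln(0.789473) = −0.75 · (-0.236390) = 0.1773.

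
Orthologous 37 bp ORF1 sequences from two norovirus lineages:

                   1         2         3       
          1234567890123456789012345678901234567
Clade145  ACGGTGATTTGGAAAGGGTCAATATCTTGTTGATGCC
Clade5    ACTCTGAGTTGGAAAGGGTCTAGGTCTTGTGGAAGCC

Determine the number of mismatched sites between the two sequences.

8

The sequences differ at positions 3 (G/T), 4 (G/C), 8 (T/G), 21 (A/T), 23 (T/G), 24 (A/G), 31 (T/G), 34 (T/A).
That gives 8 mismatches out of 37 aligned sites, so the Hamming distance is 8.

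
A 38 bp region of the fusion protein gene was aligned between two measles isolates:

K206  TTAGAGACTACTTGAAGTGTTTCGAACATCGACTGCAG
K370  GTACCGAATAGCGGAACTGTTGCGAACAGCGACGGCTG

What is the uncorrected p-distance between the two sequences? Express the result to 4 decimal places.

0.3158

Mismatches occur at site 1 (T↔G), site 4 (G↔C), site 5 (A↔C), site 8 (C↔A), site 11 (C↔G), site 12 (T↔C), site 13 (T↔G), site 17 (G↔C), site 22 (T↔G), site 29 (T↔G), site 34 (T↔G), site 37 (A↔T).
There are 12 differences over 38 sites, so p = 12/38 = 0.3158.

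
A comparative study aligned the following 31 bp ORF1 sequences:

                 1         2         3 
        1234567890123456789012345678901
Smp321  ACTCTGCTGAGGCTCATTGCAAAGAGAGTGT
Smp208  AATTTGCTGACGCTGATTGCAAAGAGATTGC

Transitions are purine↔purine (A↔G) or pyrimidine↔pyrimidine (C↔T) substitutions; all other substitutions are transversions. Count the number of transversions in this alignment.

Differing sites — 2:C/A (Tv); 4:C/T (Ti); 11:G/C (Tv); 15:C/G (Tv); 28:G/T (Tv); 31:T/C (Ti).
Of the 6 differences, 2 transitions and 4 transversions, so the answer is 4.

4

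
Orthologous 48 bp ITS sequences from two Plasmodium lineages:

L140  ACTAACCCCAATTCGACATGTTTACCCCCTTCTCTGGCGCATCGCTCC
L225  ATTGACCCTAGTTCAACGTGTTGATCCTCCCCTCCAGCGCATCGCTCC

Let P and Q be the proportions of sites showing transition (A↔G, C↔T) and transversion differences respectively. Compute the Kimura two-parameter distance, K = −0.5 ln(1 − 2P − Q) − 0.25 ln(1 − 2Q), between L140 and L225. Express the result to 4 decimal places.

The sequences differ at positions 2 (C/T, transition), 4 (A/G, transition), 9 (C/T, transition), 11 (A/G, transition), 15 (G/A, transition), 18 (A/G, transition), 23 (T/G, transversion), 25 (C/T, transition), 28 (C/T, transition), 30 (T/C, transition), 31 (T/C, transition), 35 (T/C, transition), 36 (G/A, transition).
Of the 13 differences, 12 transitions and 1 transversion over 48 sites: P = 12/48 = 0.250000, Q = 1/48 = 0.020833.
d = −0.5·ln(0.479167) − 0.25·ln(0.958334) = −0.5·(-0.735706) − 0.25·(-0.042559) = 0.3785.

0.3785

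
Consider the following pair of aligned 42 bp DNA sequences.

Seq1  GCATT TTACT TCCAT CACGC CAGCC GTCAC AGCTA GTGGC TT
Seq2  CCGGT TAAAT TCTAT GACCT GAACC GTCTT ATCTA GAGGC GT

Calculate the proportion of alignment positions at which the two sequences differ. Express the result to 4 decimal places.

0.3810

Differing sites — 1:G/C; 3:A/G; 4:T/G; 7:T/A; 9:C/A; 13:C/T; 16:C/G; 19:G/C; 20:C/T; 21:C/G; 23:G/A; 29:A/T; 30:C/T; 32:G/T; 37:T/A; 41:T/G.
There are 16 differences over 42 sites, so p = 16/42 = 0.3810.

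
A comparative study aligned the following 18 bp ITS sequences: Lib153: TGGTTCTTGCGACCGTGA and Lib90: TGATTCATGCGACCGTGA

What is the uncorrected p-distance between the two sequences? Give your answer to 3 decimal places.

The sequences differ at positions 3 (G/A), 7 (T/A).
There are 2 differences over 18 sites, so p = 2/18 = 0.111.

0.111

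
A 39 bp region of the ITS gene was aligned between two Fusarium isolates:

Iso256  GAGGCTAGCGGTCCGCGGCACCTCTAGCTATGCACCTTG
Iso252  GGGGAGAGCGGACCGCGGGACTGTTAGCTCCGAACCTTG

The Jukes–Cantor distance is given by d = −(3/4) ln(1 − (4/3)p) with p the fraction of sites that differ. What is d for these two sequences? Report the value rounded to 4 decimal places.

0.3538

Mismatches occur at site 2 (A→G), site 5 (C→A), site 6 (T→G), site 12 (T→A), site 19 (C→G), site 22 (C→T), site 23 (T→G), site 24 (C→T), site 30 (A→C), site 31 (T→C), site 33 (C→A).
p = 11/39 = 0.282051.
d = −0.75 · ln(1 − (4/3)·0.282051) = −0.75 · ln(0.623932) = −0.75 · (-0.471714) = 0.3538.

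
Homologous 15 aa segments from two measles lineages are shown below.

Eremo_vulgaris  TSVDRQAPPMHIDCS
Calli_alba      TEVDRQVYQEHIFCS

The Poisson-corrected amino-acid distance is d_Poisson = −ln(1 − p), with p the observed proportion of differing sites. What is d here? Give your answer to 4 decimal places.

Differing sites — 2:S/E; 7:A/V; 8:P/Y; 9:P/Q; 10:M/E; 13:D/F.
p = 6/15 = 0.400000.
d = −ln(1 − 0.400000) = −ln(0.600000) = 0.5108.

0.5108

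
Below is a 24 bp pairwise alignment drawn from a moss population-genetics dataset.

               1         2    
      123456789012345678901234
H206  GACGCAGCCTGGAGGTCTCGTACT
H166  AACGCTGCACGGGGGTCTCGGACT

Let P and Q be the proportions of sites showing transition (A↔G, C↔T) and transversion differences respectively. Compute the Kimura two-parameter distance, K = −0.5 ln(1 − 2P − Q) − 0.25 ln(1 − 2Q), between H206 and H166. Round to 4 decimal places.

The sequences differ at positions 1 (G/A, transition), 6 (A/T, transversion), 9 (C/A, transversion), 10 (T/C, transition), 13 (A/G, transition), 21 (T/G, transversion).
Of the 6 differences, 3 transitions and 3 transversions over 24 sites: P = 3/24 = 0.125000, Q = 3/24 = 0.125000.
d = −0.5·ln(0.625000) − 0.25·ln(0.750000) = −0.5·(-0.470004) − 0.25·(-0.287682) = 0.3069.

0.3069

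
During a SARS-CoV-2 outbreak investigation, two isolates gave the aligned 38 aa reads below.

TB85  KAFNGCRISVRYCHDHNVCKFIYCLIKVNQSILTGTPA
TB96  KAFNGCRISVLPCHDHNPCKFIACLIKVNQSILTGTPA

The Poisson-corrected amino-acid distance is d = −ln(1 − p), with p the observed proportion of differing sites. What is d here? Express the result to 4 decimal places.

The sequences differ at positions 11 (R/L), 12 (Y/P), 18 (V/P), 23 (Y/A).
p = 4/38 = 0.105263.
d = −ln(1 − 0.105263) = −ln(0.894737) = 0.1112.

0.1112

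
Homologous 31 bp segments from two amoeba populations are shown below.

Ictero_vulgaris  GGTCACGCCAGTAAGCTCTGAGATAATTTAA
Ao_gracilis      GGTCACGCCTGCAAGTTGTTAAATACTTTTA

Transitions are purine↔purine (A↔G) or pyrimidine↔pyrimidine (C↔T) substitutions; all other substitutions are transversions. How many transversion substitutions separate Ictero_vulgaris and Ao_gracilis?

Mismatches occur at site 10 (A→T, transversion), site 12 (T→C, transition), site 16 (C→T, transition), site 18 (C→G, transversion), site 20 (G→T, transversion), site 22 (G→A, transition), site 26 (A→C, transversion), site 30 (A→T, transversion).
Of the 8 differences, 3 transitions and 5 transversions, so the answer is 5.

5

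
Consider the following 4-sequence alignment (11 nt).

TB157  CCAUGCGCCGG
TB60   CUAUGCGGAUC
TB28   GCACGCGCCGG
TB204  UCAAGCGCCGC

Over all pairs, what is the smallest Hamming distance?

Pairwise Hamming distances:
  TB157 vs TB60: 5
  TB157 vs TB28: 2
  TB157 vs TB204: 3
  TB60 vs TB28: 7
  TB60 vs TB204: 6
  TB28 vs TB204: 3
The smallest is 2, between TB157 and TB28.

2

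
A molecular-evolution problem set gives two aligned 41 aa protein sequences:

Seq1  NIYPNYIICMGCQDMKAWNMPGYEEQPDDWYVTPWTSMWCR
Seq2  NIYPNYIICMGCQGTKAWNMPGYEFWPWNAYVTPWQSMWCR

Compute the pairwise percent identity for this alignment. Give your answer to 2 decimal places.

Differing sites — 14:D/G; 15:M/T; 25:E/F; 26:Q/W; 28:D/W; 29:D/N; 30:W/A; 36:T/Q.
33 of the 41 sites match, so the percent identity is 33/41 × 100 = 80.49%.

80.49%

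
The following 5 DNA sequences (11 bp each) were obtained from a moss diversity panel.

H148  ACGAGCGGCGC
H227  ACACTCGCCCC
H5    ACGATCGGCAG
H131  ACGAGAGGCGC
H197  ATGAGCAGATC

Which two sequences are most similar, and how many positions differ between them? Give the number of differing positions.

Pairwise Hamming distances:
  H148 vs H227: 5
  H148 vs H5: 3
  H148 vs H131: 1
  H148 vs H197: 4
  H227 vs H5: 5
  H227 vs H131: 6
  H227 vs H197: 8
  H5 vs H131: 4
  H5 vs H197: 6
  H131 vs H197: 5
The smallest is 1, between H148 and H131.

1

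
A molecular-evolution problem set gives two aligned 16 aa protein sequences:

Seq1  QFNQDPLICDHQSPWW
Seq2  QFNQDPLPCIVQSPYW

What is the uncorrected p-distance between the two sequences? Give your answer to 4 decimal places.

0.2500

Mismatches occur at site 8 (I/P), site 10 (D/I), site 11 (H/V), site 15 (W/Y).
There are 4 differences over 16 sites, so p = 4/16 = 0.2500.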